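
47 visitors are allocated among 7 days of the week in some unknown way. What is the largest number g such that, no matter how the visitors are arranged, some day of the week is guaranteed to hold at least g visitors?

By the pigeonhole principle, the 7 days of the week are the holes and the 47 visitors are the pigeons.
If every day of the week held at most 6 visitors, the total would be at most 7 × 6 = 42, which is less than 47.
So some day of the week holds at least ⌈47/7⌉ = 7 visitors.

7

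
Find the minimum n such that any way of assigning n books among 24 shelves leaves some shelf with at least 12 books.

265

With 264 books one could put exactly 11 in each of the 24 shelves, and no shelf would reach 12.
One more book must land in a shelf that already has 11, giving it 12.
So 24 × 11 + 1 = 265 books are required.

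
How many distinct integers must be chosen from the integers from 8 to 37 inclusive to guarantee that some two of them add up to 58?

23

A set avoiding the sum 58 can contain at most one of each pair {x, 58−x}, plus the 14 elements whose complement lies outside the range or equal to its own complement.
The integers 8, …, 29 (22 of them) are such a set: any two sum to at least 8+9 = 17 and at most 28+29 = 57 < 58.
Any 23rd integer completes one of the 8 pairs, so 23 choices force a sum of 58.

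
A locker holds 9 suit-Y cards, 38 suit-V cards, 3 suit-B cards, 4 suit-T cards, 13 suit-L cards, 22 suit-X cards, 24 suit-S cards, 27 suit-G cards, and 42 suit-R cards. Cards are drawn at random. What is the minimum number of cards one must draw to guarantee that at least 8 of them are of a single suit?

57

The 9 suits are the holes; the cards drawn are the pigeons.
To avoid 8 of any one suit, the worst case takes at most 7 of each suit, or every card of a suit that has fewer than 7.
That gives 7 + 7 + 3 + 4 + 7 + 7 + 7 + 7 + 7 = 56 cards with no suit reaching 8.
The next card forces some suit to 8, so 56 + 1 = 57.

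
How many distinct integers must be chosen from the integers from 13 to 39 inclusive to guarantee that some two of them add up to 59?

Two chosen integers sum to 59 exactly when both halves of some pair {x, 59−x} with 20 ≤ x ≤ 59−x ≤ 39 are chosen — 10 such pairs.
The remaining 7 elements (those with no distinct partner in range) can never complete a 59-sum, so the worst case takes all of them and one from each pair: 7 + 10 = 17.
By the pigeonhole principle, the 18th integer has to be the second member of some pair, so 17 + 1 = 18.

18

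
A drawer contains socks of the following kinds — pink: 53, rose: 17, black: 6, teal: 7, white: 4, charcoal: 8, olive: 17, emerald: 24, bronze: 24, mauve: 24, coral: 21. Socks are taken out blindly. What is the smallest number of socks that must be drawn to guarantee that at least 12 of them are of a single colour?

103

Put each drawn sock into a box by colour. The largest draw with every box below 12 takes min(count, 11) from each colour; colours with fewer than 11 contribute all they have.
Σ min(cᵢ, 11) = 11 + 11 + 6 + 7 + 4 + 8 + 11 + 11 + 11 + 11 + 11 = 102.
Draw number 102 + 1 = 103 must push one box to 12.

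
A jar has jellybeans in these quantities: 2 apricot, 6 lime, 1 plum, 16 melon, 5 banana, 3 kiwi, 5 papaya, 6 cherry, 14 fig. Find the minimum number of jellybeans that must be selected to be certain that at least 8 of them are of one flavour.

The 9 flavours are the holes; the jellybeans drawn are the pigeons.
To avoid 8 of any one flavour, the worst case takes at most 7 of each flavour, or every jellybean of a flavour that has fewer than 7.
That gives 2 + 6 + 1 + 7 + 5 + 3 + 5 + 6 + 7 = 42 jellybeans with no flavour reaching 8.
The next jellybean forces some flavour to 8, so 42 + 1 = 43.

43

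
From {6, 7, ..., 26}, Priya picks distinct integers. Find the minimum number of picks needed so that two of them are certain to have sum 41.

A set avoiding the sum 41 can contain at most one of each pair {x, 41−x}, plus the 9 elements whose complement lies outside the range.
The integers 6, …, 20 (15 of them) are such a set: any two sum to at least 6+7 = 13 and at most 19+20 = 39 < 41.
Pigeonhole: any 16th integer completes one of the 6 pairs, so 16 choices force a sum of 41.

16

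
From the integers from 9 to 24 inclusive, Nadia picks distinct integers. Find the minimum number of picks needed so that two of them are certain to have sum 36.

11

Group the elements by complementary pair {x, 36−x}: {12,24}, {13,23}, {14,22}, …, giving 6 two-element pairs, the single value 18 (it cannot pair with itself since the integers are distinct), and 3 integers whose partner 36−x falls outside [9,24].
By the pigeonhole principle, treating each of those 10 groups as a pigeonhole, one can pick one integer per group — 10 integers — with no two summing to 36.
The 11th integer lands in an occupied pair, forcing a sum of 36.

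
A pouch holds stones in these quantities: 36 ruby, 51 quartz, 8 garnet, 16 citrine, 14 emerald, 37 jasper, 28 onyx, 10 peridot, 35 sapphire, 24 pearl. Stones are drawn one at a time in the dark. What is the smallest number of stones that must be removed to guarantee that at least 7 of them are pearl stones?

242

In the worst case for collecting pearl stones, every non-pearl stone comes out first.
There are 36 + 51 + 8 + 16 + 14 + 37 + 28 + 10 + 35 = 235 non-pearl stones altogether.
After those, each further stone must be pearl, so 235 + 7 = 242 draws guarantee 7 pearl stones.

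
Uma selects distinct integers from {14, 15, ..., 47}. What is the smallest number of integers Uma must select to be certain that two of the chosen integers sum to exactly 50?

Group the elements by complementary pair {x, 50−x}: {14,36}, {15,35}, {16,34}, …, giving 11 two-element pairs, the single value 25 (it cannot pair with itself since the integers are distinct), and 11 integers whose partner 50−x falls outside [14,47].
Treating each of those 23 groups as a pigeonhole, one can pick one integer per group — 23 integers — with no two summing to 50.
The 24th integer lands in an occupied pair, forcing a sum of 50.

24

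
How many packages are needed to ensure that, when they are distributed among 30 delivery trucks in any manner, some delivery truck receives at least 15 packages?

With 420 packages one could put exactly 14 in each of the 30 delivery trucks, and no delivery truck would reach 15.
Pigeonhole: one more package must land in a delivery truck that already has 14, giving it 15.
So 30 × 14 + 1 = 421 packages are required.

421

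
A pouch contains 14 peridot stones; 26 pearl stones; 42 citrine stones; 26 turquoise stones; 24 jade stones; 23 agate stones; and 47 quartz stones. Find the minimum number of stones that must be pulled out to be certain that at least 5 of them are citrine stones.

165

In the worst case for collecting citrine stones, every non-citrine stone comes out first.
There are 14 + 26 + 26 + 24 + 23 + 47 = 160 non-citrine stones altogether.
After those, each further stone must be citrine, so 160 + 5 = 165 draws guarantee 5 citrine stones.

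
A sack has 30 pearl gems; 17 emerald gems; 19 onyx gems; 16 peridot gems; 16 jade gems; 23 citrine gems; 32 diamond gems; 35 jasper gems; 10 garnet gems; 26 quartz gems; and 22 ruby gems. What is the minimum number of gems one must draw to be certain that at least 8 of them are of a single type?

The 11 types are the holes; the gems drawn are the pigeons.
To avoid 8 of any one type, the worst case takes at most 7 of each type.
That gives 7 + 7 + 7 + 7 + 7 + 7 + 7 + 7 + 7 + 7 + 7 = 77 gems with no type reaching 8.
The next gem forces some type to 8, so 77 + 1 = 78.

78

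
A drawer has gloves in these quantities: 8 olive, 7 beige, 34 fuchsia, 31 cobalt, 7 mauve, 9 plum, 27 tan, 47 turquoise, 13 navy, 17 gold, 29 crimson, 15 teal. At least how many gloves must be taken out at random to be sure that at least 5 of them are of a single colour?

An adversary could hand out at most 4 gloves per colour: 4 + 4 + 4 + 4 + 4 + 4 + 4 + 4 + 4 + 4 + 4 + 4 = 48 gloves and still no colour has 5.
By the pigeonhole principle, one more glove lands in a colour already at 4, so 49 draws are enough and 48 are not.

49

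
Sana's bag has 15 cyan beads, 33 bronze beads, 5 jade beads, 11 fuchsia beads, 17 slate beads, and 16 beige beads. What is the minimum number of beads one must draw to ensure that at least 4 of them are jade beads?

In the worst case for collecting jade beads, every non-jade bead comes out first.
There are 15 + 33 + 11 + 17 + 16 = 92 non-jade beads altogether.
After those, each further bead must be jade, so 92 + 4 = 96 draws guarantee 4 jade beads.

96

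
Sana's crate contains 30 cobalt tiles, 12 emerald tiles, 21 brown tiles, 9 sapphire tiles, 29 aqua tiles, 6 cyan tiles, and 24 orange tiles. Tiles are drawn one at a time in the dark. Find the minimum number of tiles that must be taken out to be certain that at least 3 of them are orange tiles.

In the worst case for collecting orange tiles, every non-orange tile comes out first.
There are 30 + 12 + 21 + 9 + 29 + 6 = 107 non-orange tiles altogether.
After those, each further tile must be orange, so 107 + 3 = 110 draws guarantee 3 orange tiles.

110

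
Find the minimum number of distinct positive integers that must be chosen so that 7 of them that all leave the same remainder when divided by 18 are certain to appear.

109

By the pigeonhole principle, the 18 residue classes mod 18 are the pigeonholes.
With 108 integers one could put 6 in each residue class and have no class reach 7.
The 109th integer pushes some class to 7, so 18·6 + 1 = 109.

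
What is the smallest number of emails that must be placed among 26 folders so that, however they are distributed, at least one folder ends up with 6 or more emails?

131

With 130 emails one could put exactly 5 in each of the 26 folders, and no folder would reach 6.
One more email must land in a folder that already has 5, giving it 6.
So 26 × 5 + 1 = 131 emails are required.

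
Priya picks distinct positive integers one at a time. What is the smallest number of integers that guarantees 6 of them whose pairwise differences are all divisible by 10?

51

Integers whose pairwise differences are multiples of 10 are exactly those sharing a remainder mod 10. The 10 residue classes mod 10 are the pigeonholes.
With 50 integers one could put 5 in each residue class and have no class reach 6.
The 51st integer pushes some class to 6, so 10·5 + 1 = 51.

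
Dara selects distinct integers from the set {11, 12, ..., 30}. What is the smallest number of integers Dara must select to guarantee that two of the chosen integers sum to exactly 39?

12

Group the elements by complementary pair {x, 39−x}: {11,28}, {12,27}, {13,26}, …, giving 9 two-element pairs and 2 integers whose partner 39−x falls outside [11,30].
Pigeonhole: treating each of those 11 groups as a pigeonhole, one can pick one integer per group — 11 integers — with no two summing to 39.
The 12th integer lands in an occupied pair, forcing a sum of 39.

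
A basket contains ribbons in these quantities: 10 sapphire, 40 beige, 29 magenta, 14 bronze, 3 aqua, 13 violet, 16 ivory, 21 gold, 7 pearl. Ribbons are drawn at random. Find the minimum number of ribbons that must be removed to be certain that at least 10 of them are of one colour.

74

By pigeonhole, put each drawn ribbon into a box by colour. The largest draw with every box below 10 takes min(count, 9) from each colour; colours with fewer than 9 contribute all they have.
Σ min(cᵢ, 9) = 9 + 9 + 9 + 9 + 3 + 9 + 9 + 9 + 7 = 73.
Draw number 73 + 1 = 74 must push one box to 10.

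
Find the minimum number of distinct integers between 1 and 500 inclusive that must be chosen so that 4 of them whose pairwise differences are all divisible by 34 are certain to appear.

103

Integers whose pairwise differences are multiples of 34 are exactly those sharing a remainder mod 34. The 34 residue classes mod 34 are the pigeonholes.
With 102 integers one could put 3 in each residue class and have no class reach 4.
The 103rd integer pushes some class to 4, so 34·3 + 1 = 103.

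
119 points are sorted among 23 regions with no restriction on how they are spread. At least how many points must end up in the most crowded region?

The 23 regions are the holes and the 119 points are the pigeons.
If every region held at most 5 points, the total would be at most 23 × 5 = 115, which is less than 119.
So some region holds at least ⌈119/23⌉ = 6 points.

6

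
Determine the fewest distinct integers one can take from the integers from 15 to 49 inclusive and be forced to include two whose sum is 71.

Two chosen integers sum to 71 exactly when both halves of some pair {x, 71−x} with 22 ≤ x ≤ 71−x ≤ 49 are chosen — 14 such pairs.
The remaining 7 elements (those with no distinct partner in range) can never complete a 71-sum, so the worst case takes all of them and one from each pair: 7 + 14 = 21.
By pigeonhole, the 22nd integer has to be the second member of some pair, so 21 + 1 = 22.

22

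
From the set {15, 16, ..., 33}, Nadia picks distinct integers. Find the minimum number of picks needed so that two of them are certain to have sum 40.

Two chosen integers sum to 40 exactly when both halves of some pair {x, 40−x} with 15 ≤ x ≤ 40−x ≤ 25 are chosen — 5 such pairs.
The remaining 9 elements (those with no distinct partner in range) can never complete a 40-sum, so the worst case takes all of them and one from each pair: 9 + 5 = 14.
The 15th integer has to be the second member of some pair, so 14 + 1 = 15.

15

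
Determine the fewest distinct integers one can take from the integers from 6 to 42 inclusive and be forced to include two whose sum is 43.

22

A set avoiding the sum 43 can contain at most one of each pair {x, 43−x}, plus the 5 elements whose complement lies outside the range.
The integers 22, …, 42 (21 of them) are such a set: any two sum to at least 22+23 = 45 > 43.
Any 22nd integer completes one of the 16 pairs, so 22 choices force a sum of 43.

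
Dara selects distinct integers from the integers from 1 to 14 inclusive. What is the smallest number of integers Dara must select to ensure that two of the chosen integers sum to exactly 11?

10

A set avoiding the sum 11 can contain at most one of each pair {x, 11−x}, plus the 4 elements whose complement lies outside the range.
The integers 6, …, 14 (9 of them) are such a set: any two sum to at least 6+7 = 13 > 11.
By pigeonhole, any 10th integer completes one of the 5 pairs, so 10 choices force a sum of 11.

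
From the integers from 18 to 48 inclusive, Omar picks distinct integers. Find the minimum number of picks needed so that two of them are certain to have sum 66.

Group the elements by complementary pair {x, 66−x}: {18,48}, {19,47}, {20,46}, …, giving 15 two-element pairs and the single value 33 (it cannot pair with itself since the integers are distinct).
Treating each of those 16 groups as a pigeonhole, one can pick one integer per group — 16 integers — with no two summing to 66.
The 17th integer lands in an occupied pair, forcing a sum of 66.

17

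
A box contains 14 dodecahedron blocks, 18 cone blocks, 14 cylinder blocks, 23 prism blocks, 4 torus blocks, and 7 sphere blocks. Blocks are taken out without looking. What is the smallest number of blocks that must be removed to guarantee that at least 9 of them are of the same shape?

44

An adversary could hand out at most 8 blocks per shape (torus, sphere run out sooner): 8 + 8 + 8 + 8 + 4 + 7 = 43 blocks and still no shape has 9.
Pigeonhole: one more block lands in a shape already at 8, so 44 draws are enough and 43 are not.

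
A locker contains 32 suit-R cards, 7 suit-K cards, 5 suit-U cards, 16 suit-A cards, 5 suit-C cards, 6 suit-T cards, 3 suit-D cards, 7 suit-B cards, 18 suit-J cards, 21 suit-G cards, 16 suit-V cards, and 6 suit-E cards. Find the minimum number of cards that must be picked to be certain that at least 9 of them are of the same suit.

Put each drawn card into a box by suit. The largest draw with every box below 9 takes min(count, 8) from each suit; suits with fewer than 8 contribute all they have.
Σ min(cᵢ, 8) = 8 + 7 + 5 + 8 + 5 + 6 + 3 + 7 + 8 + 8 + 8 + 6 = 79.
Draw number 79 + 1 = 80 must push one box to 9.

80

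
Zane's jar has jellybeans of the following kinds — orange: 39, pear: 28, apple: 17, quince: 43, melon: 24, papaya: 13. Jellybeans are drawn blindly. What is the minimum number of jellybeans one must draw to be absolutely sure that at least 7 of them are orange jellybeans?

132

In the worst case for collecting orange jellybeans, every non-orange jellybean comes out first.
There are 28 + 17 + 43 + 24 + 13 = 125 non-orange jellybeans altogether.
After those, each further jellybean must be orange, so 125 + 7 = 132 draws guarantee 7 orange jellybeans.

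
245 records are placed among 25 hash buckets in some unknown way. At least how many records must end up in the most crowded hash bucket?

10

Pigeonhole: the 25 hash buckets are the holes and the 245 records are the pigeons.
If every hash bucket held at most 9 records, the total would be at most 25 × 9 = 225, which is less than 245.
So some hash bucket holds at least ⌈245/25⌉ = 10 records.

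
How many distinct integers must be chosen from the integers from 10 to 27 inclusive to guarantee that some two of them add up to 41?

12

A set avoiding the sum 41 can contain at most one of each pair {x, 41−x}, plus the 4 elements whose complement lies outside the range.
The integers 10, …, 20 (11 of them) are such a set: any two sum to at least 10+11 = 21 and at most 19+20 = 39 < 41.
Any 12th integer completes one of the 7 pairs, so 12 choices force a sum of 41.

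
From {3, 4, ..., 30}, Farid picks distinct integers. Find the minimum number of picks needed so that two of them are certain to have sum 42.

A set avoiding the sum 42 can contain at most one of each pair {x, 42−x}, plus the 10 elements whose complement lies outside the range or equal to its own complement.
The integers 3, …, 21 (19 of them) are such a set: any two sum to at least 3+4 = 7 and at most 20+21 = 41 < 42.
Any 20th integer completes one of the 9 pairs, so 20 choices force a sum of 42.

20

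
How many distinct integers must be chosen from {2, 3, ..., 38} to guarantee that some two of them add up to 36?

A set avoiding the sum 36 can contain at most one of each pair {x, 36−x}, plus the 5 elements whose complement lies outside the range or equal to its own complement.
The integers 18, …, 38 (21 of them) are such a set: any two sum to at least 18+19 = 37 > 36.
Any 22nd integer completes one of the 16 pairs, so 22 choices force a sum of 36.

22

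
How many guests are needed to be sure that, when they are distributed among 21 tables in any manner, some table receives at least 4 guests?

64

With 63 guests one could put exactly 3 in each of the 21 tables, and no table would reach 4.
By pigeonhole, one more guest must land in a table that already has 3, giving it 4.
So 21 × 3 + 1 = 64 guests are required.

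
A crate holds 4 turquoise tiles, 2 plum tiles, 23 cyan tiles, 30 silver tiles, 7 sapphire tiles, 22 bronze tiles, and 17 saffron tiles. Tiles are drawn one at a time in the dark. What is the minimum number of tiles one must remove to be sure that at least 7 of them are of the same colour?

An adversary could hand out at most 6 tiles per colour (turquoise, plum run out sooner): 4 + 2 + 6 + 6 + 6 + 6 + 6 = 36 tiles and still no colour has 7.
Pigeonhole: one more tile lands in a colour already at 6, so 37 draws are enough and 36 are not.

37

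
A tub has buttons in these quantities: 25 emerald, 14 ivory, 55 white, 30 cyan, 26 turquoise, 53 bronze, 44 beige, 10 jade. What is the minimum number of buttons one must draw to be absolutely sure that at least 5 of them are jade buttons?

252

In the worst case for collecting jade buttons, every non-jade button comes out first.
There are 25 + 14 + 55 + 30 + 26 + 53 + 44 = 247 non-jade buttons altogether.
After those, each further button must be jade, so 247 + 5 = 252 draws guarantee 5 jade buttons.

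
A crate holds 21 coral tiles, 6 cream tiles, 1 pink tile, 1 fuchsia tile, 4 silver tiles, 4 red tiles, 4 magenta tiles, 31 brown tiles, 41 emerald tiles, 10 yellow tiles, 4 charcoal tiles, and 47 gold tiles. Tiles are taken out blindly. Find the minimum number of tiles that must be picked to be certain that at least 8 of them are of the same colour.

60

An adversary could hand out at most 7 tiles per colour (7 colours run out sooner): 7 + 6 + 1 + 1 + 4 + 4 + 4 + 7 + 7 + 7 + 4 + 7 = 59 tiles and still no colour has 8.
One more tile lands in a colour already at 7, so 60 draws are enough and 59 are not.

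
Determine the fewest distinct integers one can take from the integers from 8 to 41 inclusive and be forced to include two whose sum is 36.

Group the elements by complementary pair {x, 36−x}: {8,28}, {9,27}, {10,26}, …, giving 10 two-element pairs; the single value 18 (it cannot pair with itself since the integers are distinct); and 13 integers whose partner 36−x falls outside [8,41].
Treating each of those 24 groups as a pigeonhole, one can pick one integer per group — 24 integers — with no two summing to 36.
The 25th integer lands in an occupied pair, forcing a sum of 36.

25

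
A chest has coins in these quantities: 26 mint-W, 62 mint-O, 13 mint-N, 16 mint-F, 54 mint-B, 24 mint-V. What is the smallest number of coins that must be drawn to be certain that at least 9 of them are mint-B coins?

150

In the worst case for collecting mint-B coins, every non-mint-B coin comes out first.
There are 26 + 62 + 13 + 16 + 24 = 141 non-mint-B coins altogether.
After those, each further coin must be mint-B, so 141 + 9 = 150 draws guarantee 9 mint-B coins.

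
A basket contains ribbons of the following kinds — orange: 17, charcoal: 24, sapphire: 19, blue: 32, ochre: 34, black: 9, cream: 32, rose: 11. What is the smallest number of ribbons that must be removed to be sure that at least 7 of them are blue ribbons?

In the worst case for collecting blue ribbons, every non-blue ribbon comes out first.
There are 17 + 24 + 19 + 34 + 9 + 32 + 11 = 146 non-blue ribbons altogether.
After those, each further ribbon must be blue, so 146 + 7 = 153 draws guarantee 7 blue ribbons.

153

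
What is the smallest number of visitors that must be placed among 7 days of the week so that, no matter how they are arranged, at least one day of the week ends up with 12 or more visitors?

With 77 visitors one could put exactly 11 in each of the 7 days of the week, and no day of the week would reach 12.
By pigeonhole, one more visitor must land in a day of the week that already has 11, giving it 12.
So 7 × 11 + 1 = 78 visitors are required.

78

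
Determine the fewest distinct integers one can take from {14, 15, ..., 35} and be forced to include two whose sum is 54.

Two chosen integers sum to 54 exactly when both halves of some pair {x, 54−x} with 19 ≤ x ≤ 54−x ≤ 35 are chosen — 8 such pairs.
The remaining 6 elements (those with no distinct partner in range) can never complete a 54-sum, so the worst case takes all of them and one from each pair: 6 + 8 = 14.
By pigeonhole, the 15th integer has to be the second member of some pair, so 14 + 1 = 15.

15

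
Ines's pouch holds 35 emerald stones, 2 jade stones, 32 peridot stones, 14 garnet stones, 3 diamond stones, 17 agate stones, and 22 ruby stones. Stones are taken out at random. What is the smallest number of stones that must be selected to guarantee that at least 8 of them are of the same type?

An adversary could hand out at most 7 stones per type (jade, diamond run out sooner): 7 + 2 + 7 + 7 + 3 + 7 + 7 = 40 stones and still no type has 8.
By the pigeonhole principle, one more stone lands in a type already at 7, so 41 draws are enough and 40 are not.

41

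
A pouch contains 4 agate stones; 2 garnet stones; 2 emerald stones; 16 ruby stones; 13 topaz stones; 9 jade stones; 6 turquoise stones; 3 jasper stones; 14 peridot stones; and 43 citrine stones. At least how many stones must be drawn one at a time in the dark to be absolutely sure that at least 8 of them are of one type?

53

An adversary could hand out at most 7 stones per type (5 types run out sooner): 4 + 2 + 2 + 7 + 7 + 7 + 6 + 3 + 7 + 7 = 52 stones and still no type has 8.
One more stone lands in a type already at 7, so 53 draws are enough and 52 are not.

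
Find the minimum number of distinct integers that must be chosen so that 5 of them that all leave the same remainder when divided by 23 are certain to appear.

93

By the pigeonhole principle, the 23 residue classes mod 23 are the pigeonholes.
With 92 integers one could put 4 in each residue class and have no class reach 5.
The 93rd integer pushes some class to 5, so 23·4 + 1 = 93.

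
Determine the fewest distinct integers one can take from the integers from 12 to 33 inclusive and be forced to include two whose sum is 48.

Two chosen integers sum to 48 exactly when both halves of some pair {x, 48−x} with 15 ≤ x ≤ 48−x ≤ 33 are chosen — 9 such pairs.
The remaining 4 elements (those with no distinct partner in range) can never complete a 48-sum, so the worst case takes all of them and one from each pair: 4 + 9 = 13.
Pigeonhole: the 14th integer has to be the second member of some pair, so 13 + 1 = 14.

14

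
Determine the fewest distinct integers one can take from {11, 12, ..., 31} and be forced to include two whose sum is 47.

14

Two chosen integers sum to 47 exactly when both halves of some pair {x, 47−x} with 16 ≤ x ≤ 47−x ≤ 31 are chosen — 8 such pairs.
The remaining 5 elements (those with no distinct partner in range) can never complete a 47-sum, so the worst case takes all of them and one from each pair: 5 + 8 = 13.
The 14th integer has to be the second member of some pair, so 13 + 1 = 14.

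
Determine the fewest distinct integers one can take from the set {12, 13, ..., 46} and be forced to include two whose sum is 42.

27

A set avoiding the sum 42 can contain at most one of each pair {x, 42−x}, plus the 17 elements whose complement lies outside the range or equal to its own complement.
The integers 21, …, 46 (26 of them) are such a set: any two sum to at least 21+22 = 43 > 42.
Pigeonhole: any 27th integer completes one of the 9 pairs, so 27 choices force a sum of 42.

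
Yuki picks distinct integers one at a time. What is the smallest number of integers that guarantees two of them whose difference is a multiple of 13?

14

Integers whose pairwise differences are multiples of 13 are exactly those sharing a remainder mod 13. By pigeonhole, the 13 residue classes mod 13 are the pigeonholes.
With 13 integers one could put 1 in each residue class and have no class reach 2.
The 14th integer pushes some class to 2, so 13·1 + 1 = 14.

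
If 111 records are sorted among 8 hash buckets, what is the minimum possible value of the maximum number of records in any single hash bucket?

14

By the pigeonhole principle, the 8 hash buckets are the holes and the 111 records are the pigeons.
If every hash bucket held at most 13 records, the total would be at most 8 × 13 = 104, which is less than 111.
So some hash bucket holds at least ⌈111/8⌉ = 14 records.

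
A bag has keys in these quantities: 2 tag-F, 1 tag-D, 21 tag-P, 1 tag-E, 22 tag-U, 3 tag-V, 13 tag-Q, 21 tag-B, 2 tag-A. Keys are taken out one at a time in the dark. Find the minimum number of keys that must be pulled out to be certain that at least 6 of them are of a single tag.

Pigeonhole: the 9 tags are the holes; the keys drawn are the pigeons.
To avoid 6 of any one tag, the worst case takes at most 5 of each tag, or every key of a tag that has fewer than 5.
That gives 2 + 1 + 5 + 1 + 5 + 3 + 5 + 5 + 2 = 29 keys with no tag reaching 6.
The next key forces some tag to 6, so 29 + 1 = 30.

30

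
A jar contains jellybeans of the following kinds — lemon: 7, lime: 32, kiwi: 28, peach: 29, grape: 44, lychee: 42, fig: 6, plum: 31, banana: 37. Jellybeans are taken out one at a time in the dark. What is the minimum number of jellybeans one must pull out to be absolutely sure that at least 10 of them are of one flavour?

77

By pigeonhole, the 9 flavours are the holes; the jellybeans drawn are the pigeons.
To avoid 10 of any one flavour, the worst case takes at most 9 of each flavour, or every jellybean of a flavour that has fewer than 9.
That gives 7 + 9 + 9 + 9 + 9 + 9 + 6 + 9 + 9 = 76 jellybeans with no flavour reaching 10.
The next jellybean forces some flavour to 10, so 76 + 1 = 77.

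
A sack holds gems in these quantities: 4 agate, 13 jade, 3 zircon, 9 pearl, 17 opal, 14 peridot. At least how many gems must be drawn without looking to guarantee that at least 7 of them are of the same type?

An adversary could hand out at most 6 gems per type (agate, zircon run out sooner): 4 + 6 + 3 + 6 + 6 + 6 = 31 gems and still no type has 7.
Pigeonhole: one more gem lands in a type already at 6, so 32 draws are enough and 31 are not.

32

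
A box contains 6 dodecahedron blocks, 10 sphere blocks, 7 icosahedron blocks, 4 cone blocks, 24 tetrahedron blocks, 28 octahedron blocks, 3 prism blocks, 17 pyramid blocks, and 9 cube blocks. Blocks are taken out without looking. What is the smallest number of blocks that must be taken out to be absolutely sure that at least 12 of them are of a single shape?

73

An adversary could hand out at most 11 blocks per shape (6 shapes run out sooner): 6 + 10 + 7 + 4 + 11 + 11 + 3 + 11 + 9 = 72 blocks and still no shape has 12.
Pigeonhole: one more block lands in a shape already at 11, so 73 draws are enough and 72 are not.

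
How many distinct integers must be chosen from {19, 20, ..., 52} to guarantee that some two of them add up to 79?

Two chosen integers sum to 79 exactly when both halves of some pair {x, 79−x} with 27 ≤ x ≤ 79−x ≤ 52 are chosen — 13 such pairs.
The remaining 8 elements (those with no distinct partner in range) can never complete a 79-sum, so the worst case takes all of them and one from each pair: 8 + 13 = 21.
The 22nd integer has to be the second member of some pair, so 21 + 1 = 22.

22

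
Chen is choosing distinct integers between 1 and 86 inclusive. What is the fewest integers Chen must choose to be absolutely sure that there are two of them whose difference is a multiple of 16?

Integers whose pairwise differences are multiples of 16 are exactly those sharing a remainder mod 16. The 16 residue classes mod 16 are the pigeonholes.
With 16 integers one could put 1 in each residue class and have no class reach 2.
The 17th integer pushes some class to 2, so 16·1 + 1 = 17.

17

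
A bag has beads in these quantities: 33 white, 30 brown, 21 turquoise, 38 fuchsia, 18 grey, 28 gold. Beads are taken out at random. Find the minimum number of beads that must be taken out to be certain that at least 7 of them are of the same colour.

By the pigeonhole principle, the 6 colours are the holes; the beads drawn are the pigeons.
To avoid 7 of any one colour, the worst case takes at most 6 of each colour.
That gives 6 + 6 + 6 + 6 + 6 + 6 = 36 beads with no colour reaching 7.
The next bead forces some colour to 7, so 36 + 1 = 37.

37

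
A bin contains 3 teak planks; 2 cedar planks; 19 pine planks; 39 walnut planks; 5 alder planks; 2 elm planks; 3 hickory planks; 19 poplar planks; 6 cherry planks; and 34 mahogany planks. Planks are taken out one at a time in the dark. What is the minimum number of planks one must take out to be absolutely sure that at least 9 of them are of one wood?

An adversary could hand out at most 8 planks per wood (6 woods run out sooner): 3 + 2 + 8 + 8 + 5 + 2 + 3 + 8 + 6 + 8 = 53 planks and still no wood has 9.
One more plank lands in a wood already at 8, so 54 draws are enough and 53 are not.

54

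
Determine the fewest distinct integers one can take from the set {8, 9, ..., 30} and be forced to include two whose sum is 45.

A set avoiding the sum 45 can contain at most one of each pair {x, 45−x}, plus the 7 elements whose complement lies outside the range.
The integers 8, …, 22 (15 of them) are such a set: any two sum to at least 8+9 = 17 and at most 21+22 = 43 < 45.
Pigeonhole: any 16th integer completes one of the 8 pairs, so 16 choices force a sum of 45.

16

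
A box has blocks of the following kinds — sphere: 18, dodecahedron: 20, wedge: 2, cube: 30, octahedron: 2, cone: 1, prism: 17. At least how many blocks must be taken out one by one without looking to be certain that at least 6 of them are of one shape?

An adversary could hand out at most 5 blocks per shape (wedge, octahedron, cone run out sooner): 5 + 5 + 2 + 5 + 2 + 1 + 5 = 25 blocks and still no shape has 6.
By the pigeonhole principle, one more block lands in a shape already at 5, so 26 draws are enough and 25 are not.

26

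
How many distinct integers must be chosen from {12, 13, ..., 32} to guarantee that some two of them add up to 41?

13

Group the elements by complementary pair {x, 41−x}: {12,29}, {13,28}, {14,27}, …, giving 9 two-element pairs and 3 integers whose partner 41−x falls outside [12,32].
Treating each of those 12 groups as a pigeonhole, one can pick one integer per group — 12 integers — with no two summing to 41.
The 13th integer lands in an occupied pair, forcing a sum of 41.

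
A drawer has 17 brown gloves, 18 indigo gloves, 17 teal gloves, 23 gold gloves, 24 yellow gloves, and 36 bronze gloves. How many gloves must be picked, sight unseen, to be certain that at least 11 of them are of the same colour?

By pigeonhole, the 6 colours are the holes; the gloves drawn are the pigeons.
To avoid 11 of any one colour, the worst case takes at most 10 of each colour.
That gives 10 + 10 + 10 + 10 + 10 + 10 = 60 gloves with no colour reaching 11.
The next glove forces some colour to 11, so 60 + 1 = 61.

61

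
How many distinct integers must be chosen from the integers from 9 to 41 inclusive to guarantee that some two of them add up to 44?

Two chosen integers sum to 44 exactly when both halves of some pair {x, 44−x} with 9 ≤ x ≤ 44−x ≤ 35 are chosen — 13 such pairs.
The remaining 7 elements (those with no distinct partner in range) can never complete a 44-sum, so the worst case takes all of them and one from each pair: 7 + 13 = 20.
The 21st integer has to be the second member of some pair, so 20 + 1 = 21.

21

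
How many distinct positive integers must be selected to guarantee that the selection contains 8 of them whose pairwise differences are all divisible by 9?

Integers whose pairwise differences are multiples of 9 are exactly those sharing a remainder mod 9. The 9 residue classes mod 9 are the pigeonholes.
With 63 integers one could put 7 in each residue class and have no class reach 8.
The 64th integer pushes some class to 8, so 9·7 + 1 = 64.

64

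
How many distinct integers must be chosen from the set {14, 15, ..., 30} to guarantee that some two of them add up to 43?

10

Two chosen integers sum to 43 exactly when both halves of some pair {x, 43−x} with 14 ≤ x ≤ 43−x ≤ 29 are chosen — 8 such pairs.
The remaining 1 element (those with no distinct partner in range) can never complete a 43-sum, so the worst case takes all of them and one from each pair: 1 + 8 = 9.
The 10th integer has to be the second member of some pair, so 9 + 1 = 10.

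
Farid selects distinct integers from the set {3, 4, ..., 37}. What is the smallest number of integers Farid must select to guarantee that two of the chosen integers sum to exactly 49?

23

A set avoiding the sum 49 can contain at most one of each pair {x, 49−x}, plus the 9 elements whose complement lies outside the range.
The integers 3, …, 24 (22 of them) are such a set: any two sum to at least 3+4 = 7 and at most 23+24 = 47 < 49.
By pigeonhole, any 23rd integer completes one of the 13 pairs, so 23 choices force a sum of 49.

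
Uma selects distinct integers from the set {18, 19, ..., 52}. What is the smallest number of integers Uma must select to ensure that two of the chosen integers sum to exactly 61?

23

A set avoiding the sum 61 can contain at most one of each pair {x, 61−x}, plus the 9 elements whose complement lies outside the range.
The integers 31, …, 52 (22 of them) are such a set: any two sum to at least 31+32 = 63 > 61.
Pigeonhole: any 23rd integer completes one of the 13 pairs, so 23 choices force a sum of 61.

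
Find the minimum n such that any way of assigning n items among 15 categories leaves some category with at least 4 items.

46

With 45 items one could put exactly 3 in each of the 15 categories, and no category would reach 4.
One more item must land in a category that already has 3, giving it 4.
So 15 × 3 + 1 = 46 items are required.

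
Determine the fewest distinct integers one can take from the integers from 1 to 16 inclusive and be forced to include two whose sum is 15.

Group the elements by complementary pair {x, 15−x}: {1,14}, {2,13}, {3,12}, …, giving 7 two-element pairs and 2 integers whose partner 15−x falls outside [1,16].
Pigeonhole: treating each of those 9 groups as a pigeonhole, one can pick one integer per group — 9 integers — with no two summing to 15.
The 10th integer lands in an occupied pair, forcing a sum of 15.

10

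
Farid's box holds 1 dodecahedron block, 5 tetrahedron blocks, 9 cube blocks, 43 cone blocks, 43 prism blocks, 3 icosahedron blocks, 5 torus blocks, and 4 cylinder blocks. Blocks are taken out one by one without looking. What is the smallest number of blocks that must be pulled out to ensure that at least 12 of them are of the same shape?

The 8 shapes are the holes; the blocks drawn are the pigeons.
To avoid 12 of any one shape, the worst case takes at most 11 of each shape, or every block of a shape that has fewer than 11.
That gives 1 + 5 + 9 + 11 + 11 + 3 + 5 + 4 = 49 blocks with no shape reaching 12.
The next block forces some shape to 12, so 49 + 1 = 50.

50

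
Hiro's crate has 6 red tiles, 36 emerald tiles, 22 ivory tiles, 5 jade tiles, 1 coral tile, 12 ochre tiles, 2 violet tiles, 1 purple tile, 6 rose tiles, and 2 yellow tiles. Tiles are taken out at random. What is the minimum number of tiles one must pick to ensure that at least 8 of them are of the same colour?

45

An adversary could hand out at most 7 tiles per colour (7 colours run out sooner): 6 + 7 + 7 + 5 + 1 + 7 + 2 + 1 + 6 + 2 = 44 tiles and still no colour has 8.
Pigeonhole: one more tile lands in a colour already at 7, so 45 draws are enough and 44 are not.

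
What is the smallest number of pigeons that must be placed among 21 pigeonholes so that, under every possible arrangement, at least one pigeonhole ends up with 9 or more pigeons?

With 168 pigeons one could put exactly 8 in each of the 21 pigeonholes, and no pigeonhole would reach 9.
One more pigeon must land in a pigeonhole that already has 8, giving it 9.
So 21 × 8 + 1 = 169 pigeons are required.

169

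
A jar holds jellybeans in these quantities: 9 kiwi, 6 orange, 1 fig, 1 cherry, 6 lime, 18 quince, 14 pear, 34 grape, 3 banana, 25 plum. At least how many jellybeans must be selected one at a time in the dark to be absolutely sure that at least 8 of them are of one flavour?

The 10 flavours are the holes; the jellybeans drawn are the pigeons.
To avoid 8 of any one flavour, the worst case takes at most 7 of each flavour, or every jellybean of a flavour that has fewer than 7.
That gives 7 + 6 + 1 + 1 + 6 + 7 + 7 + 7 + 3 + 7 = 52 jellybeans with no flavour reaching 8.
The next jellybean forces some flavour to 8, so 52 + 1 = 53.

53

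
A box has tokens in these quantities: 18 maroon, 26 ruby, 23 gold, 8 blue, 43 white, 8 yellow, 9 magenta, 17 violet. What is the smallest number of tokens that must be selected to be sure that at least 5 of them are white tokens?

114

In the worst case for collecting white tokens, every non-white token comes out first.
There are 18 + 26 + 23 + 8 + 8 + 9 + 17 = 109 non-white tokens altogether.
After those, each further token must be white, so 109 + 5 = 114 draws guarantee 5 white tokens.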